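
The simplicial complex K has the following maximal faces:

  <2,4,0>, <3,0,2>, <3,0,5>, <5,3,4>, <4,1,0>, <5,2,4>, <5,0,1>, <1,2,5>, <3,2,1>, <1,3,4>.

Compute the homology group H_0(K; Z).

H_0 ≅ Z.

K has 6 vertices, 15 edges, 10 triangles.
rank ∂_0 = 0, rank ∂_1 = 5 ⇒ b_0 = 6 − 0 − 5 = 1; all invariant factors of ∂_1 are 1 so no torsion. So H_0 = Z.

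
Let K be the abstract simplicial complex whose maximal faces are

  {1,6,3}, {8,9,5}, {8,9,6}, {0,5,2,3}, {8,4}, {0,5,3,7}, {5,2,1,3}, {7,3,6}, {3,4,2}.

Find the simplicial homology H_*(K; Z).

H_0 ≅ Z,  H_1 ≅ Z^2,  H_2 = 0,  H_3 = 0.

We work with the vertex ordering 0 < 1 < 2 < 3 < 4 < 5 < 6 < 7 < 8 < 9. The simplices of K, each written with vertices in increasing order, are:

  0-simplices (10): [0], [1], [2], [3], [4], [5], [6], [7], [8], [9]
  1-simplices (23): [0,2], [0,3], [0,5], [0,7], [1,2], [1,3], [1,5], [1,6], [2,3], [2,4], [2,5], [3,4], [3,5], [3,6], [3,7], [4,8], [5,7], [5,8], [5,9], [6,7], [6,8], [6,9], [8,9]
  2-simplices (15): [0,2,3], [0,2,5], [0,3,5], [0,3,7], [0,5,7], [1,2,3], [1,2,5], [1,3,5], [1,3,6], [2,3,4], [2,3,5], [3,5,7], [3,6,7], [5,8,9], [6,8,9]
  3-simplices (3): [0,2,3,5], [0,3,5,7], [1,2,3,5]

so the chain groups are C_0 ≅ Z^10, C_1 ≅ Z^23, C_2 ≅ Z^15, C_3 ≅ Z^3.

The boundary map ∂_1: C_1 → C_0 is given by ∂[p,q] = [q] − [p].
The resulting 10×23 matrix has rank 9, and its Smith normal form has invariant factors (1,1,1,1,1,1,1,1,1).

∂_2: C_2 → C_1 acts by ∂[p,q,r] = [q,r] − [p,r] + [p,q]. For instance
  ∂[0,2,3] = [2,3] − [0,3] + [0,2],
  ∂[3,6,7] = [6,7] − [3,7] + [3,6].
The 23×15 boundary matrix has rank 12 and Smith normal form diag(1,1,1,1,1,1,1,1,1,1,1,1).

The boundary map ∂_3: C_3 → C_2 sends each 3-simplex σ to the alternating sum Σ_i (−1)^i (σ with its i-th vertex removed). For instance
  ∂[0,3,5,7] = [3,5,7] − [0,5,7] + [0,3,7] − [0,3,5],
  ∂[1,2,3,5] = [2,3,5] − [1,3,5] + [1,2,5] − [1,2,3].
As a 15×3 matrix over Z this has rank 3, with invariant factors (1,1,1).

Computing H_k = (kernel of ∂_k) / (image of ∂_{k+1}):

  H_0: rank C_0 − rank ∂_1 = 10 − 9 = 1, and the invariant factors of ∂_1 are all 1, so H_0 ≅ Z.
  H_1: rank ker ∂_1 − rank ∂_2 = (23 − 9) − 12 = 2, and the invariant factors of ∂_2 are all 1, so H_1 ≅ Z^2.
  H_2: rank ker ∂_2 − rank ∂_3 = (15 − 12) − 3 = 0, and the invariant factors of ∂_3 are all 1, so H_2 ≅ 0.
  H_3: rank ker ∂_3 − rank ∂_4 = (3 − 3) − 0 = 0, and there is no ∂_4, so H_3 ≅ 0.

As a check, the Euler characteristic is 10 − 23 + 15 − 3 = -1, which agrees with 1 − 2 + 0 − 0 = -1.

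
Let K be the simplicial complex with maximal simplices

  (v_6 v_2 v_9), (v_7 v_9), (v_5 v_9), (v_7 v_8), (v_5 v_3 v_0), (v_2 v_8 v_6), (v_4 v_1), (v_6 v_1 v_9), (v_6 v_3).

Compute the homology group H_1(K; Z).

H_1 = Z^2.

Fix the vertex order v_0 < v_1 < v_2 < v_3 < v_4 < v_5 < v_6 < v_7 < v_8 < v_9 and write every simplex with vertices in increasing order. Then dim K = 2 and the simplices of K are:

  0-simplices (10): [v_0], [v_1], [v_2], [v_3], [v_4], [v_5], [v_6], [v_7], [v_8], [v_9]
  1-simplices (15): (15 of them)
  2-simplices (4): [v_0,v_3,v_5], [v_1,v_6,v_9], [v_2,v_6,v_8], [v_2,v_6,v_9]

giving chain groups C_0 ≅ Z^10, C_1 ≅ Z^15, C_2 ≅ Z^4.

∂_1: C_1 → C_0 maps an edge to its endpoints' difference, ∂[p,q] = q − p.
As a 10×15 matrix over Z this has rank 9, with invariant factors (1,1,1,1,1,1,1,1,1).

∂_2: C_2 → C_1 sends each 2-simplex [p,q,r] to [q,r] − [p,r] + [p,q]. For instance
  ∂[v_2,v_6,v_9] = [v_6,v_9] − [v_2,v_9] + [v_2,v_6],
  ∂[v_2,v_6,v_8] = [v_6,v_8] − [v_2,v_8] + [v_2,v_6].
The 15×4 boundary matrix has rank 4 and Smith normal form diag(1,1,1,1).

From H_k ≅ ker(∂_k) / im(∂_{k+1}) we obtain:

  H_1: rank ker ∂_1 − rank ∂_2 = (15 − 9) − 4 = 2, and the invariant factors of ∂_2 are all 1, so H_1 ≅ Z^2.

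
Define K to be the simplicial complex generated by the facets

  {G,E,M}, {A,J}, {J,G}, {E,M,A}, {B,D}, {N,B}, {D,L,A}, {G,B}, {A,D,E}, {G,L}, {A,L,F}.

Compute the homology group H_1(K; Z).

We work with the vertex ordering A < B < D < E < F < G < J < L < M < N. The simplices of K, each written with vertices in increasing order, are:

  0-simplices (10): A, B, D, E, F, G, J, L, M, N
  1-simplices (17): AD, AE, AF, AJ, AL, AM, BD, BG, BN, DE, DL, EG, EM, FL, GJ, GL, GM
  2-simplices (5): ADE, ADL, AEM, AFL, EGM

Hence C_0 ≅ Z^10, C_1 ≅ Z^17, C_2 ≅ Z^5.

The boundary map ∂_1: C_1 → C_0 is given by ∂[p,q] = [q] − [p]. For instance
  ∂DE = E − D.
The 10×17 boundary matrix has rank 9 and Smith normal form diag(1,1,1,1,1,1,1,1,1).

∂_2: C_2 → C_1 maps a triangle to the signed sum of its edges. For instance
  ∂AFL = FL − AL + AF,
  ∂EGM = GM − EM + EG.
The 17×5 boundary matrix has rank 5 and Smith normal form diag(1,1,1,1,1).

Now H_k = ker ∂_k / im ∂_{k+1}, so:

  H_1: rank ker ∂_1 − rank ∂_2 = (17 − 9) − 5 = 3, and the invariant factors of ∂_2 are all 1, so H_1 ≅ Z^3.

H_1 ≅ Z^3.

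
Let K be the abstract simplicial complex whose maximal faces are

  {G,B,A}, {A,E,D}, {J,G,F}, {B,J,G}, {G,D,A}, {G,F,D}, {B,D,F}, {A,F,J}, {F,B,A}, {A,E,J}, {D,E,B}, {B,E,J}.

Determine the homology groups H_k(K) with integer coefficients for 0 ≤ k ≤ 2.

H_0 = Z,  H_1 = Z/2Z,  H_2 = 0.

K has 7 vertices, 18 edges, 12 triangles.
rank ∂_0 = 0, rank ∂_1 = 6 ⇒ b_0 = 7 − 0 − 6 = 1; all invariant factors of ∂_1 are 1 so no torsion. So H_0 = Z.
rank ∂_1 = 6, rank ∂_2 = 12 ⇒ b_1 = 18 − 6 − 12 = 0; ∂_2 has invariant factor(s) [2] giving torsion. So H_1 = Z/2Z.
rank ∂_2 = 12, rank ∂_3 = 0 ⇒ b_2 = 12 − 12 − 0 = 0. So H_2 = 0.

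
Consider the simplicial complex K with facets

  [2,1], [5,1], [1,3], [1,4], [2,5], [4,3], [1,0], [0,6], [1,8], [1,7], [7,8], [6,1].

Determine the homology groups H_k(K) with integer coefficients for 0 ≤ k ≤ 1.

Take the total order 0 < 1 < 2 < 3 < 4 < 5 < 6 < 7 < 8 on the vertex set. Then K (dimension 1) consists of the simplices:

  0-simplices (9): [0], [1], [2], [3], [4], [5], [6], [7], [8]
  1-simplices (12): [0,1], [0,6], [1,2], [1,3], [1,4], [1,5], [1,6], [1,7], [1,8], [2,5], [3,4], [7,8]

Hence C_0 ≅ Z^9, C_1 ≅ Z^12.

Boundary ∂_1: C_1 → C_0 is given by ∂[p,q] = [q] − [p]. For instance
  ∂[1,4] = [4] − [1].
As a 9×12 matrix over Z this has rank 8, with invariant factors (1,1,1,1,1,1,1,1).

From H_k ≅ ker(∂_k) / im(∂_{k+1}) we obtain:

  H_0: rank C_0 − rank ∂_1 = 9 − 8 = 1, and the invariant factors of ∂_1 are all 1, so H_0 = Z.
  H_1: rank ker ∂_1 − rank ∂_2 = (12 − 8) − 0 = 4, and there is no ∂_2, so H_1 = Z^4.

H_0 ≅ Z,  H_1 ≅ Z^4.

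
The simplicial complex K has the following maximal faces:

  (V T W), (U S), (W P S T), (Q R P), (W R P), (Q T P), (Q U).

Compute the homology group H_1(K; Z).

We work with the vertex ordering P < Q < R < S < T < U < V < W. The simplices of K, each written with vertices in increasing order, are:

  0-simplices (8): P, Q, R, S, T, U, V, W
  1-simplices (15): PQ, PR, PS, PT, PW, QR, QT, QU, RW, ST, SU, SW, TV, TW, VW
  2-simplices (8): PQR, PQT, PRW, PST, PSW, PTW, STW, TVW
  3-simplices (1): PSTW

Hence C_0 ≅ Z^8, C_1 ≅ Z^15, C_2 ≅ Z^8, C_3 ≅ Z^1.

The boundary map ∂_1: C_1 → C_0 sends each edge [p,q] (with p < q) to q − p. For instance
  ∂SW = W − S.
This gives a 8×15 integer matrix of rank 7; reducing to Smith normal form yields diagonal entries (1,1,1,1,1,1,1).

The boundary map ∂_2: C_2 → C_1 acts by ∂[p,q,r] = [q,r] − [p,r] + [p,q]. For instance
  ∂PQR = QR − PR + PQ,
  ∂PQT = QT − PT + PQ.
As a 15×8 matrix over Z this has rank 7, with invariant factors (1,1,1,1,1,1,1).

Boundary ∂_3: C_3 → C_2 sends each 3-simplex σ to the alternating sum Σ_i (−1)^i (σ with its i-th vertex removed). For instance
  ∂PSTW = STW − PTW + PSW − PST.
As a 8×1 matrix over Z this has rank 1, with invariant factors (1).

Reading off H_k = ker ∂_k / im ∂_{k+1}:

  H_1: rank ker ∂_1 − rank ∂_2 = (15 − 7) − 7 = 1, and the invariant factors of ∂_2 are all 1, so H_1 ≅ Z.

H_1 = Z.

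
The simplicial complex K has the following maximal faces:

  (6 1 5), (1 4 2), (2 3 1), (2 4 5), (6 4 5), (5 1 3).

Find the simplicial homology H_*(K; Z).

H_0 ≅ Z,  H_1 ≅ Z,  H_2 = 0.

Take the total order 1 < 2 < 3 < 4 < 5 < 6 on the vertex set. Then K (dimension 2) consists of the simplices:

  0-simplices (6): [1], [2], [3], [4], [5], [6]
  1-simplices (12): [1,2], [1,3], [1,4], [1,5], [1,6], [2,3], [2,4], [2,5], [3,5], [4,5], [4,6], [5,6]
  2-simplices (6): [1,2,3], [1,2,4], [1,3,5], [1,5,6], [2,4,5], [4,5,6]

Hence C_0 ≅ Z^6, C_1 ≅ Z^12, C_2 ≅ Z^6.

The boundary map ∂_1: C_1 → C_0 maps an edge to its endpoints' difference, ∂[p,q] = q − p. For instance
  ∂[1,3] = [3] − [1].
As a 6×12 matrix over Z this has rank 5, with invariant factors (1,1,1,1,1).

Boundary ∂_2: C_2 → C_1 acts by ∂[p,q,r] = [q,r] − [p,r] + [p,q]. For instance
  ∂[1,3,5] = [3,5] − [1,5] + [1,3],
  ∂[4,5,6] = [5,6] − [4,6] + [4,5].
This gives a 12×6 integer matrix of rank 6; reducing to Smith normal form yields diagonal entries (1,1,1,1,1,1).

From H_k ≅ ker(∂_k) / im(∂_{k+1}) we obtain:

  H_0: rank C_0 − rank ∂_1 = 6 − 5 = 1, and the invariant factors of ∂_1 are all 1, so H_0 = Z.
  H_1: rank ker ∂_1 − rank ∂_2 = (12 − 5) − 6 = 1, and the invariant factors of ∂_2 are all 1, so H_1 = Z.
  H_2: rank ker ∂_2 − rank ∂_3 = (6 − 6) − 0 = 0, and there is no ∂_3, so H_2 = 0.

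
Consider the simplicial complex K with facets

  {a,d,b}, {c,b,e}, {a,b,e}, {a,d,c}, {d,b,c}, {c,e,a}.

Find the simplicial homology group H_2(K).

H_2 = Z.

Fix the vertex order a < b < c < d < e and write every simplex with vertices in increasing order. Then dim K = 2 and the simplices of K are:

  0-simplices (5): a, b, c, d, e
  1-simplices (9): ab, ac, ad, ae, bc, bd, be, cd, ce
  2-simplices (6): abd, abe, acd, ace, bcd, bce

Hence C_0 ≅ Z^5, C_1 ≅ Z^9, C_2 ≅ Z^6.

The boundary map ∂_1: C_1 → C_0 is given by ∂[p,q] = [q] − [p].
As a 5×9 matrix over Z this has rank 4, with invariant factors (1,1,1,1).

∂_2: C_2 → C_1 sends each 2-simplex [p,q,r] to [q,r] − [p,r] + [p,q]. For instance
  ∂bce = ce − be + bc,
  ∂ace = ce − ae + ac.
The 9×6 boundary matrix has rank 5 and Smith normal form diag(1,1,1,1,1).

Reading off H_k = ker ∂_k / im ∂_{k+1}:

  H_2: rank ker ∂_2 − rank ∂_3 = (6 − 5) − 0 = 1, and there is no ∂_3, so H_2 = Z.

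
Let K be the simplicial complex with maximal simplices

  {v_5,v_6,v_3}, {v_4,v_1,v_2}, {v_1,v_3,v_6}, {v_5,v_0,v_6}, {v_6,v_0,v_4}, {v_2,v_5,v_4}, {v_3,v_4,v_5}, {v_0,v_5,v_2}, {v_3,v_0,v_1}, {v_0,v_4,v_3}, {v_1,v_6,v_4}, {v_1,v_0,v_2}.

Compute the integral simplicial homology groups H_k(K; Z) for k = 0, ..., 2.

We work with the vertex ordering v_0 < v_1 < v_2 < v_3 < v_4 < v_5 < v_6. The simplices of K, each written with vertices in increasing order, are:

  0-simplices (7): [v_0], [v_1], [v_2], [v_3], [v_4], [v_5], [v_6]
  1-simplices (18): (18 of them)
  2-simplices (12): (12 of them)

giving chain groups C_0 ≅ Z^7, C_1 ≅ Z^18, C_2 ≅ Z^12.

Boundary ∂_1: C_1 → C_0 is given by ∂[p,q] = [q] − [p]. For instance
  ∂[v_0,v_1] = [v_1] − [v_0].
The resulting 7×18 matrix has rank 6, and its Smith normal form has invariant factors (1,1,1,1,1,1).

Boundary ∂_2: C_2 → C_1 sends each 2-simplex [p,q,r] to [q,r] − [p,r] + [p,q]. For instance
  ∂[v_1,v_3,v_6] = [v_3,v_6] − [v_1,v_6] + [v_1,v_3],
  ∂[v_2,v_4,v_5] = [v_4,v_5] − [v_2,v_5] + [v_2,v_4].
The 18×12 boundary matrix has rank 12 and Smith normal form diag(1,1,1,1,1,1,1,1,1,1,1,2).

Reading off H_k = ker ∂_k / im ∂_{k+1}:

  H_0: rank C_0 − rank ∂_1 = 7 − 6 = 1, and the invariant factors of ∂_1 are all 1, so H_0 = Z.
  H_1: rank ker ∂_1 − rank ∂_2 = (18 − 6) − 12 = 0, and ∂_2 has invariant factor 2 > 1, so H_1 = Z_2.
  H_2: rank ker ∂_2 − rank ∂_3 = (12 − 12) − 0 = 0, and there is no ∂_3, so H_2 = 0.

(K is a triangulation of the real projective plane RP^2.)

H_0 ≅ Z,  H_1 ≅ Z_2,  H_2 = 0.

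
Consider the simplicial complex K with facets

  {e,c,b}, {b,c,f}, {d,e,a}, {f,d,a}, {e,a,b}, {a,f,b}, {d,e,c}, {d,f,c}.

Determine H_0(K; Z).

Take the total order a < b < c < d < e < f on the vertex set. Then K (dimension 2) consists of the simplices:

  0-simplices (6): a, b, c, d, e, f
  1-simplices (12): ab, ad, ae, af, bc, be, bf, cd, ce, cf, de, df
  2-simplices (8): abe, abf, ade, adf, bce, bcf, cde, cdf

giving chain groups C_0 ≅ Z^6, C_1 ≅ Z^12, C_2 ≅ Z^8.

The boundary map ∂_1: C_1 → C_0 maps an edge to its endpoints' difference, ∂[p,q] = q − p.
The resulting 6×12 matrix has rank 5, and its Smith normal form has invariant factors (1,1,1,1,1).

The boundary map ∂_2: C_2 → C_1 sends each 2-simplex [p,q,r] to [q,r] − [p,r] + [p,q]. For instance
  ∂ade = de − ae + ad,
  ∂bce = ce − be + bc.
The resulting 12×8 matrix has rank 7, and its Smith normal form has invariant factors (1,1,1,1,1,1,1).

Reading off H_k = ker ∂_k / im ∂_{k+1}:

  H_0: rank C_0 − rank ∂_1 = 6 − 5 = 1, and the invariant factors of ∂_1 are all 1, so H_0 = Z.

(K is a triangulation of the 2-sphere S^2.)

H_0 ≅ Z.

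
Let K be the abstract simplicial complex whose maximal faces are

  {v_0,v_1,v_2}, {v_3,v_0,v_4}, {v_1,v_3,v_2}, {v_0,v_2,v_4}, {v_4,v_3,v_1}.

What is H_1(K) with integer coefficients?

H_1 ≅ Z.

Take the total order v_0 < v_1 < v_2 < v_3 < v_4 on the vertex set. Then K (dimension 2) consists of the simplices:

  0-simplices (5): [v_0], [v_1], [v_2], [v_3], [v_4]
  1-simplices (10): [v_0,v_1], [v_0,v_2], [v_0,v_3], [v_0,v_4], [v_1,v_2], [v_1,v_3], [v_1,v_4], [v_2,v_3], [v_2,v_4], [v_3,v_4]
  2-simplices (5): [v_0,v_1,v_2], [v_0,v_2,v_4], [v_0,v_3,v_4], [v_1,v_2,v_3], [v_1,v_3,v_4]

Hence C_0 ≅ Z^5, C_1 ≅ Z^10, C_2 ≅ Z^5.

Boundary ∂_1: C_1 → C_0 maps an edge to its endpoints' difference, ∂[p,q] = q − p. For instance
  ∂[v_1,v_3] = [v_3] − [v_1].
The 5×10 boundary matrix has rank 4 and Smith normal form diag(1,1,1,1).

∂_2: C_2 → C_1 sends each 2-simplex [p,q,r] to [q,r] − [p,r] + [p,q]. For instance
  ∂[v_0,v_1,v_2] = [v_1,v_2] − [v_0,v_2] + [v_0,v_1],
  ∂[v_0,v_3,v_4] = [v_3,v_4] − [v_0,v_4] + [v_0,v_3].
This gives a 10×5 integer matrix of rank 5; reducing to Smith normal form yields diagonal entries (1,1,1,1,1).

Computing H_k = (kernel of ∂_k) / (image of ∂_{k+1}):

  H_1: rank ker ∂_1 − rank ∂_2 = (10 − 4) − 5 = 1, and the invariant factors of ∂_2 are all 1, so H_1 = Z.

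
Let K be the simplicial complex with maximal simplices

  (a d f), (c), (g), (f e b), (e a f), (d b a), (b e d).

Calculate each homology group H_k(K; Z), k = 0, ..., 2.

We work with the vertex ordering a < b < c < d < e < f < g. The simplices of K, each written with vertices in increasing order, are:

  0-simplices (7): a, b, c, d, e, f, g
  1-simplices (10): ab, ad, ae, af, bd, be, bf, de, df, ef
  2-simplices (5): abd, adf, aef, bde, bef

Hence C_0 ≅ Z^7, C_1 ≅ Z^10, C_2 ≅ Z^5.

∂_1: C_1 → C_0 sends each edge [p,q] (with p < q) to q − p. For instance
  ∂af = f − a.
The resulting 7×10 matrix has rank 4, and its Smith normal form has invariant factors (1,1,1,1).

∂_2: C_2 → C_1 sends each 2-simplex [p,q,r] to [q,r] − [p,r] + [p,q]. For instance
  ∂adf = df − af + ad,
  ∂abd = bd − ad + ab.
The resulting 10×5 matrix has rank 5, and its Smith normal form has invariant factors (1,1,1,1,1).

From H_k ≅ ker(∂_k) / im(∂_{k+1}) we obtain:

  H_0: rank C_0 − rank ∂_1 = 7 − 4 = 3, and the invariant factors of ∂_1 are all 1, so H_0 ≅ Z^3.
  H_1: rank ker ∂_1 − rank ∂_2 = (10 − 4) − 5 = 1, and the invariant factors of ∂_2 are all 1, so H_1 ≅ Z.
  H_2: rank ker ∂_2 − rank ∂_3 = (5 − 5) − 0 = 0, and there is no ∂_3, so H_2 ≅ 0.

(K is a triangulation of the disjoint union of a set of 2 points and the Möbius band.)

H_0 = Z^3,  H_1 = Z,  H_2 = 0.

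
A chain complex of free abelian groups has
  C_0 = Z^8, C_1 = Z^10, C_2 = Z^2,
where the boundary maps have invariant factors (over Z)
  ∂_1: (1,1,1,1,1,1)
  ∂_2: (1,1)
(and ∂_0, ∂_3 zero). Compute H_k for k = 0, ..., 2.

H_0: b_0 = 8 − 0 − 6 = 2; torsion from ∂_1 factors > 1: none. So H_0 = Z^2.
H_1: b_1 = 10 − 6 − 2 = 2; torsion from ∂_2 factors > 1: none. So H_1 = Z^2.
H_2: b_2 = 2 − 2 − 0 = 0; torsion from ∂_3 factors > 1: none. So H_2 = 0.

H_0 = Z^2,  H_1 = Z^2,  H_2 = 0.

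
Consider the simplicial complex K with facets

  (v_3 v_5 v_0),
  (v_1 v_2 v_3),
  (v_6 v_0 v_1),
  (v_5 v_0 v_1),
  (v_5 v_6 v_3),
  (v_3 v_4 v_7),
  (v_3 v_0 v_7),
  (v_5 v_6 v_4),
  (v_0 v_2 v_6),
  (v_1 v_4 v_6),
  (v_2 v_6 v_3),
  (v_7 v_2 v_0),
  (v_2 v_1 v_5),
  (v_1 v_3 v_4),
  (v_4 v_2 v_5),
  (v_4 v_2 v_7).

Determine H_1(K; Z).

H_1 = Z^2.

K has 8 vertices, 24 edges, 16 triangles.
rank ∂_1 = 7, rank ∂_2 = 15 ⇒ b_1 = 24 − 7 − 15 = 2; all invariant factors of ∂_2 are 1 so no torsion. So H_1 ≅ Z^2.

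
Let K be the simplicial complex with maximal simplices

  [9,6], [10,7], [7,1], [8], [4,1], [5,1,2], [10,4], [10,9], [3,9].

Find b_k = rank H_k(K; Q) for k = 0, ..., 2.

b_0 = 2, b_1 = 1, b_2 = 0.

Take the total order 1 < 2 < 3 < 4 < 5 < 6 < 7 < 8 < 9 < 10 on the vertex set. Then K (dimension 2) consists of the simplices:

  0-simplices (10): [1], [2], [3], [4], [5], [6], [7], [8], [9], [10]
  1-simplices (10): [1,2], [1,4], [1,5], [1,7], [2,5], [3,9], [4,10], [6,9], [7,10], [9,10]
  2-simplices (1): [1,2,5]

so the chain groups are C_0 ≅ Z^10, C_1 ≅ Z^10, C_2 ≅ Z^1.

Boundary ∂_1: C_1 → C_0 maps an edge to its endpoints' difference, ∂[p,q] = q − p. For instance
  ∂[1,7] = [7] − [1].
As a 10×10 matrix over Z this has rank 8, with invariant factors (1,1,1,1,1,1,1,1).

The boundary map ∂_2: C_2 → C_1 acts by ∂[p,q,r] = [q,r] − [p,r] + [p,q]. For instance
  ∂[1,2,5] = [2,5] − [1,5] + [1,2].
The resulting 10×1 matrix has rank 1, and its Smith normal form has invariant factors (1).

Now H_k = ker ∂_k / im ∂_{k+1}, so:

  H_0: rank C_0 − rank ∂_1 = 10 − 8 = 2, and the invariant factors of ∂_1 are all 1, so H_0 = Z^2.
  H_1: rank ker ∂_1 − rank ∂_2 = (10 − 8) − 1 = 1, and the invariant factors of ∂_2 are all 1, so H_1 = Z.
  H_2: rank ker ∂_2 − rank ∂_3 = (1 − 1) − 0 = 0, and there is no ∂_3, so H_2 = 0.

Hence the Betti numbers are b_0 = 2, b_1 = 1, b_2 = 0.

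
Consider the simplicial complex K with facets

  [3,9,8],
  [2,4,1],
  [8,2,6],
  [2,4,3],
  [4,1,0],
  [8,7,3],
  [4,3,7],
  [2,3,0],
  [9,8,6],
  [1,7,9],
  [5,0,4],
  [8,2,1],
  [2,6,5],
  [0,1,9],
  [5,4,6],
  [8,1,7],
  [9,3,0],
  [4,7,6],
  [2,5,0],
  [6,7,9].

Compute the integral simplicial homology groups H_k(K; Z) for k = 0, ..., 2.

H_0 ≅ Z,  H_1 ≅ Z ⊕ Z/2,  H_2 = 0.

K has 10 vertices, 30 edges, 20 triangles.
rank ∂_0 = 0, rank ∂_1 = 9 ⇒ b_0 = 10 − 0 − 9 = 1; all invariant factors of ∂_1 are 1 so no torsion. So H_0 ≅ Z.
rank ∂_1 = 9, rank ∂_2 = 20 ⇒ b_1 = 30 − 9 − 20 = 1; ∂_2 has invariant factor(s) [2] giving torsion. So H_1 ≅ Z ⊕ Z/2.
rank ∂_2 = 20, rank ∂_3 = 0 ⇒ b_2 = 20 − 20 − 0 = 0. So H_2 ≅ 0.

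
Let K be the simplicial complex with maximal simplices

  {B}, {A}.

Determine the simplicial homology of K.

We work with the vertex ordering A < B. The simplices of K, each written with vertices in increasing order, are:

  0-simplices (2): A, B

giving chain groups C_0 ≅ Z^2.

Computing H_k = (kernel of ∂_k) / (image of ∂_{k+1}):

  H_0: rank C_0 − rank ∂_1 = 2 − 0 = 2, and there is no ∂_1, so H_0 = Z^2.

H_0 ≅ Z^2.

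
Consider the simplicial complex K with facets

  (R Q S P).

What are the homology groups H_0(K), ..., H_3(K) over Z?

H_0 ≅ Z,  H_1 = 0,  H_2 = 0,  H_3 = 0.

K has 4 vertices, 6 edges, 4 triangles, 1 3-simplex.
rank ∂_0 = 0, rank ∂_1 = 3 ⇒ b_0 = 4 − 0 − 3 = 1; all invariant factors of ∂_1 are 1 so no torsion. So H_0 ≅ Z.
rank ∂_1 = 3, rank ∂_2 = 3 ⇒ b_1 = 6 − 3 − 3 = 0; all invariant factors of ∂_2 are 1 so no torsion. So H_1 ≅ 0.
rank ∂_2 = 3, rank ∂_3 = 1 ⇒ b_2 = 4 − 3 − 1 = 0; all invariant factors of ∂_3 are 1 so no torsion. So H_2 ≅ 0.
rank ∂_3 = 1, rank ∂_4 = 0 ⇒ b_3 = 1 − 1 − 0 = 0. So H_3 ≅ 0.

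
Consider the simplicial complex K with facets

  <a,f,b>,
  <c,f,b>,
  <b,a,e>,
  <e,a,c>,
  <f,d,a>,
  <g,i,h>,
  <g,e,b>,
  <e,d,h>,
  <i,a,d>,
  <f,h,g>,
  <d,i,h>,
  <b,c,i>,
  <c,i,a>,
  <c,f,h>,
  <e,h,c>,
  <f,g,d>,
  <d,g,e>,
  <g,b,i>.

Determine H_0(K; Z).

Order the vertices as a < b < c < d < e < f < g < h < i. Listing each simplex with vertices in this order, K has dimension 2 with simplices:

  0-simplices (9): a, b, c, d, e, f, g, h, i
  1-simplices (27): ab, ac, ad, ae, af, ai, bc, be, bf, bg, bi, ce, cf, ch, ci, de, df, dg, dh, di, eg, eh, fg, fh, gh, gi, hi
  2-simplices (18): abe, abf, ace, aci, adf, adi, bcf, bci, beg, bgi, ceh, cfh, deg, deh, dfg, dhi, fgh, ghi

giving chain groups C_0 ≅ Z^9, C_1 ≅ Z^27, C_2 ≅ Z^18.

Boundary ∂_1: C_1 → C_0 is given by ∂[p,q] = [q] − [p]. For instance
  ∂ac = c − a.
The 9×27 boundary matrix has rank 8 and Smith normal form diag(1,1,1,1,1,1,1,1).

∂_2: C_2 → C_1 acts by ∂[p,q,r] = [q,r] − [p,r] + [p,q]. For instance
  ∂ace = ce − ae + ac,
  ∂adi = di − ai + ad.
As a 27×18 matrix over Z this has rank 18, with invariant factors (1,1,1,1,1,1,1,1,1,1,1,1,1,1,1,1,1,2).

From H_k ≅ ker(∂_k) / im(∂_{k+1}) we obtain:

  H_0: rank C_0 − rank ∂_1 = 9 − 8 = 1, and the invariant factors of ∂_1 are all 1, so H_0 = Z.

H_0 = Z.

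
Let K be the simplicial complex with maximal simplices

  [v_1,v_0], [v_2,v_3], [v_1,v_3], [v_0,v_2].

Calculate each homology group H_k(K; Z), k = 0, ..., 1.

Take the total order v_0 < v_1 < v_2 < v_3 on the vertex set. Then K (dimension 1) consists of the simplices:

  0-simplices (4): [v_0], [v_1], [v_2], [v_3]
  1-simplices (4): [v_0,v_1], [v_0,v_2], [v_1,v_3], [v_2,v_3]

giving chain groups C_0 ≅ Z^4, C_1 ≅ Z^4.

The boundary map ∂_1: C_1 → C_0 maps an edge to its endpoints' difference, ∂[p,q] = q − p. For instance
  ∂[v_1,v_3] = [v_3] − [v_1].
As a 4×4 matrix over Z this has rank 3, with invariant factors (1,1,1).

Now H_k = ker ∂_k / im ∂_{k+1}, so:

  H_0: rank C_0 − rank ∂_1 = 4 − 3 = 1, and the invariant factors of ∂_1 are all 1, so H_0 = Z.
  H_1: rank ker ∂_1 − rank ∂_2 = (4 − 3) − 0 = 1, and there is no ∂_2, so H_1 = Z.

H_0 = Z,  H_1 = Z.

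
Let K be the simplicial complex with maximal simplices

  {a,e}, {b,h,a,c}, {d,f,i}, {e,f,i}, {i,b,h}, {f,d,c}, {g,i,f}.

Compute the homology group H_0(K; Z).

Fix the vertex order a < b < c < d < e < f < g < h < i and write every simplex with vertices in increasing order. Then dim K = 3 and the simplices of K are:

  0-simplices (9): a, b, c, d, e, f, g, h, i
  1-simplices (18): ab, ac, ae, ah, bc, bh, bi, cd, cf, ch, df, di, ef, ei, fg, fi, gi, hi
  2-simplices (9): abc, abh, ach, bch, bhi, cdf, dfi, efi, fgi
  3-simplices (1): abch

so the chain groups are C_0 ≅ Z^9, C_1 ≅ Z^18, C_2 ≅ Z^9, C_3 ≅ Z^1.

Boundary ∂_1: C_1 → C_0 is given by ∂[p,q] = [q] − [p]. For instance
  ∂gi = i − g.
This gives a 9×18 integer matrix of rank 8; reducing to Smith normal form yields diagonal entries (1,1,1,1,1,1,1,1).

∂_2: C_2 → C_1 sends each 2-simplex [p,q,r] to [q,r] − [p,r] + [p,q]. For instance
  ∂ach = ch − ah + ac,
  ∂bch = ch − bh + bc.
The resulting 18×9 matrix has rank 8, and its Smith normal form has invariant factors (1,1,1,1,1,1,1,1).

Boundary ∂_3: C_3 → C_2 sends each 3-simplex σ to the alternating sum Σ_i (−1)^i (σ with its i-th vertex removed). For instance
  ∂abch = bch − ach + abh − abc.
The 9×1 boundary matrix has rank 1 and Smith normal form diag(1).

Now H_k = ker ∂_k / im ∂_{k+1}, so:

  H_0: rank C_0 − rank ∂_1 = 9 − 8 = 1, and the invariant factors of ∂_1 are all 1, so H_0 ≅ Z.

H_0 ≅ Z.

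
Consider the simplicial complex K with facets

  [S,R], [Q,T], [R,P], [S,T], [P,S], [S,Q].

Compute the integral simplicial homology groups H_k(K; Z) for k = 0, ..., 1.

We work with the vertex ordering P < Q < R < S < T. The simplices of K, each written with vertices in increasing order, are:

  0-simplices (5): P, Q, R, S, T
  1-simplices (6): PR, PS, QS, QT, RS, ST

Hence C_0 ≅ Z^5, C_1 ≅ Z^6.

∂_1: C_1 → C_0 sends each edge [p,q] (with p < q) to q − p. For instance
  ∂PR = R − P.
This gives a 5×6 integer matrix of rank 4; reducing to Smith normal form yields diagonal entries (1,1,1,1).

Reading off H_k = ker ∂_k / im ∂_{k+1}:

  H_0: rank C_0 − rank ∂_1 = 5 − 4 = 1, and the invariant factors of ∂_1 are all 1, so H_0 = Z.
  H_1: rank ker ∂_1 − rank ∂_2 = (6 − 4) − 0 = 2, and there is no ∂_2, so H_1 = Z^2.

As a check, the Euler characteristic is 5 − 6 = -1, which agrees with 1 − 2 = -1.

H_0 = Z,  H_1 = Z^2.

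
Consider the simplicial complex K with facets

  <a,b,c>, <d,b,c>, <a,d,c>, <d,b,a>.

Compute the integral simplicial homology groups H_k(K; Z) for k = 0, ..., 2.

H_0 ≅ Z,  H_1 = 0,  H_2 ≅ Z.

We work with the vertex ordering a < b < c < d. The simplices of K, each written with vertices in increasing order, are:

  0-simplices (4): a, b, c, d
  1-simplices (6): ab, ac, ad, bc, bd, cd
  2-simplices (4): abc, abd, acd, bcd

Hence C_0 ≅ Z^4, C_1 ≅ Z^6, C_2 ≅ Z^4.

Boundary ∂_1: C_1 → C_0 sends each edge [p,q] (with p < q) to q − p.
This gives a 4×6 integer matrix of rank 3; reducing to Smith normal form yields diagonal entries (1,1,1).

Boundary ∂_2: C_2 → C_1 sends each 2-simplex [p,q,r] to [q,r] − [p,r] + [p,q]. For instance
  ∂bcd = cd − bd + bc,
  ∂acd = cd − ad + ac.
The resulting 6×4 matrix has rank 3, and its Smith normal form has invariant factors (1,1,1).

Reading off H_k = ker ∂_k / im ∂_{k+1}:

  H_0: rank C_0 − rank ∂_1 = 4 − 3 = 1, and the invariant factors of ∂_1 are all 1, so H_0 = Z.
  H_1: rank ker ∂_1 − rank ∂_2 = (6 − 3) − 3 = 0, and the invariant factors of ∂_2 are all 1, so H_1 = 0.
  H_2: rank ker ∂_2 − rank ∂_3 = (4 − 3) − 0 = 1, and there is no ∂_3, so H_2 = Z.

As a check, the Euler characteristic is 4 − 6 + 4 = 2, which agrees with 1 − 0 + 1 = 2.
(K is a triangulation of the 2-sphere S^2.)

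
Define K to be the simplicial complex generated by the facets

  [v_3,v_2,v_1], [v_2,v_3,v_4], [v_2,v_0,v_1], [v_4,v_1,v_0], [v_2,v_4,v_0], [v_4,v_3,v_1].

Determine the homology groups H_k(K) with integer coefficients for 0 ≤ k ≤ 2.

K has 5 vertices, 9 edges, 6 triangles.
rank ∂_0 = 0, rank ∂_1 = 4 ⇒ b_0 = 5 − 0 − 4 = 1; all invariant factors of ∂_1 are 1 so no torsion. So H_0 = Z.
rank ∂_1 = 4, rank ∂_2 = 5 ⇒ b_1 = 9 − 4 − 5 = 0; all invariant factors of ∂_2 are 1 so no torsion. So H_1 = 0.
rank ∂_2 = 5, rank ∂_3 = 0 ⇒ b_2 = 6 − 5 − 0 = 1. So H_2 = Z.

H_0 = Z,  H_1 = 0,  H_2 = Z.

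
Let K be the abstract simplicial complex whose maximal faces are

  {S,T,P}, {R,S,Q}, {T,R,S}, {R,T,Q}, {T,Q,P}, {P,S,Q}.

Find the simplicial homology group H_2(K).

Take the total order P < Q < R < S < T on the vertex set. Then K (dimension 2) consists of the simplices:

  0-simplices (5): P, Q, R, S, T
  1-simplices (9): PQ, PS, PT, QR, QS, QT, RS, RT, ST
  2-simplices (6): PQS, PQT, PST, QRS, QRT, RST

Hence C_0 ≅ Z^5, C_1 ≅ Z^9, C_2 ≅ Z^6.

∂_1: C_1 → C_0 maps an edge to its endpoints' difference, ∂[p,q] = q − p.
This gives a 5×9 integer matrix of rank 4; reducing to Smith normal form yields diagonal entries (1,1,1,1).

∂_2: C_2 → C_1 maps a triangle to the signed sum of its edges. For instance
  ∂RST = ST − RT + RS,
  ∂QRT = RT − QT + QR.
The resulting 9×6 matrix has rank 5, and its Smith normal form has invariant factors (1,1,1,1,1).

Computing H_k = (kernel of ∂_k) / (image of ∂_{k+1}):

  H_2: rank ker ∂_2 − rank ∂_3 = (6 − 5) − 0 = 1, and there is no ∂_3, so H_2 = Z.

(K is a triangulation of the 2-sphere S^2.)

H_2 = Z.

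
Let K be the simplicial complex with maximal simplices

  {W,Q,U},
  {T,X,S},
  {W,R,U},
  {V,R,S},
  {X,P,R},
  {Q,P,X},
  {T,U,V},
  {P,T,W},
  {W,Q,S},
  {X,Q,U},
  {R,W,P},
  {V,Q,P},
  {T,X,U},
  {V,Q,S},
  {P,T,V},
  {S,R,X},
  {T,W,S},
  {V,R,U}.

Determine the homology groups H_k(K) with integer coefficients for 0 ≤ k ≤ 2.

H_0 = Z,  H_1 = Z^2,  H_2 = Z.

Order the vertices as P < Q < R < S < T < U < V < W < X. Listing each simplex with vertices in this order, K has dimension 2 with simplices:

  0-simplices (9): P, Q, R, S, T, U, V, W, X
  1-simplices (27): PQ, PR, PT, PV, PW, PX, QS, QU, QV, QW, QX, RS, RU, RV, RW, RX, ST, SV, SW, SX, TU, TV, TW, TX, UV, UW, UX
  2-simplices (18): PQV, PQX, PRW, PRX, PTV, PTW, QSV, QSW, QUW, QUX, RSV, RSX, RUV, RUW, STW, STX, TUV, TUX

Hence C_0 ≅ Z^9, C_1 ≅ Z^27, C_2 ≅ Z^18.

Boundary ∂_1: C_1 → C_0 maps an edge to its endpoints' difference, ∂[p,q] = q − p. For instance
  ∂QU = U − Q.
As a 9×27 matrix over Z this has rank 8, with invariant factors (1,1,1,1,1,1,1,1).

The boundary map ∂_2: C_2 → C_1 maps a triangle to the signed sum of its edges. For instance
  ∂PQX = QX − PX + PQ,
  ∂QSW = SW − QW + QS.
The 27×18 boundary matrix has rank 17 and Smith normal form diag(1,1,1,1,1,1,1,1,1,1,1,1,1,1,1,1,1).

From H_k ≅ ker(∂_k) / im(∂_{k+1}) we obtain:

  H_0: rank C_0 − rank ∂_1 = 9 − 8 = 1, and the invariant factors of ∂_1 are all 1, so H_0 ≅ Z.
  H_1: rank ker ∂_1 − rank ∂_2 = (27 − 8) − 17 = 2, and the invariant factors of ∂_2 are all 1, so H_1 ≅ Z^2.
  H_2: rank ker ∂_2 − rank ∂_3 = (18 − 17) − 0 = 1, and there is no ∂_3, so H_2 ≅ Z.

As a check, the Euler characteristic is 9 − 27 + 18 = 0, which agrees with 1 − 2 + 1 = 0.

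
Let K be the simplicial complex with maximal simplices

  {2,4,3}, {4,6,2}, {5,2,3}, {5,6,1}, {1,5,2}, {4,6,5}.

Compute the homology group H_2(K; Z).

Order the vertices as 1 < 2 < 3 < 4 < 5 < 6. Listing each simplex with vertices in this order, K has dimension 2 with simplices:

  0-simplices (6): [1], [2], [3], [4], [5], [6]
  1-simplices (12): [1,2], [1,5], [1,6], [2,3], [2,4], [2,5], [2,6], [3,4], [3,5], [4,5], [4,6], [5,6]
  2-simplices (6): [1,2,5], [1,5,6], [2,3,4], [2,3,5], [2,4,6], [4,5,6]

Hence C_0 ≅ Z^6, C_1 ≅ Z^12, C_2 ≅ Z^6.

∂_1: C_1 → C_0 maps an edge to its endpoints' difference, ∂[p,q] = q − p. For instance
  ∂[2,3] = [3] − [2].
This gives a 6×12 integer matrix of rank 5; reducing to Smith normal form yields diagonal entries (1,1,1,1,1).

The boundary map ∂_2: C_2 → C_1 acts by ∂[p,q,r] = [q,r] − [p,r] + [p,q]. For instance
  ∂[1,2,5] = [2,5] − [1,5] + [1,2],
  ∂[1,5,6] = [5,6] − [1,6] + [1,5].
The resulting 12×6 matrix has rank 6, and its Smith normal form has invariant factors (1,1,1,1,1,1).

Computing H_k = (kernel of ∂_k) / (image of ∂_{k+1}):

  H_2: rank ker ∂_2 − rank ∂_3 = (6 − 6) − 0 = 0, and there is no ∂_3, so H_2 = 0.

H_2 ≅ 0.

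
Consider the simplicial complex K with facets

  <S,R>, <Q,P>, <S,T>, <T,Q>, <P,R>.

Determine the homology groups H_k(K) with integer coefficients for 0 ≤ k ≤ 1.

Order the vertices as P < Q < R < S < T. Listing each simplex with vertices in this order, K has dimension 1 with simplices:

  0-simplices (5): P, Q, R, S, T
  1-simplices (5): PQ, PR, QT, RS, ST

so the chain groups are C_0 ≅ Z^5, C_1 ≅ Z^5.

Boundary ∂_1: C_1 → C_0 is given by ∂[p,q] = [q] − [p]. For instance
  ∂PR = R − P.
As a 5×5 matrix over Z this has rank 4, with invariant factors (1,1,1,1).

Now H_k = ker ∂_k / im ∂_{k+1}, so:

  H_0: rank C_0 − rank ∂_1 = 5 − 4 = 1, and the invariant factors of ∂_1 are all 1, so H_0 ≅ Z.
  H_1: rank ker ∂_1 − rank ∂_2 = (5 − 4) − 0 = 1, and there is no ∂_2, so H_1 ≅ Z.

As a check, the Euler characteristic is 5 − 5 = 0, which agrees with 1 − 1 = 0.
(K is a triangulation of the circle S^1.)

H_0 = Z,  H_1 = Z.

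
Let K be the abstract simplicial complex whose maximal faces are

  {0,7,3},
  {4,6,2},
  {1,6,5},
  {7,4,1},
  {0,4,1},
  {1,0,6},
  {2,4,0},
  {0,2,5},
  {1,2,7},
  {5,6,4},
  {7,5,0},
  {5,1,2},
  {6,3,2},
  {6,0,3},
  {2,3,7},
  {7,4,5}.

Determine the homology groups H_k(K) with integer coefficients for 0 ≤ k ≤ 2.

Fix the vertex order 0 < 1 < 2 < 3 < 4 < 5 < 6 < 7 and write every simplex with vertices in increasing order. Then dim K = 2 and the simplices of K are:

  0-simplices (8): [0], [1], [2], [3], [4], [5], [6], [7]
  1-simplices (24): (24 of them)
  2-simplices (16): [0,1,4], [0,1,6], [0,2,4], [0,2,5], [0,3,6], [0,3,7], [0,5,7], [1,2,5], [1,2,7], [1,4,7], [1,5,6], [2,3,6], [2,3,7], [2,4,6], [4,5,6], [4,5,7]

giving chain groups C_0 ≅ Z^8, C_1 ≅ Z^24, C_2 ≅ Z^16.

Boundary ∂_1: C_1 → C_0 maps an edge to its endpoints' difference, ∂[p,q] = q − p. For instance
  ∂[4,6] = [6] − [4].
This gives a 8×24 integer matrix of rank 7; reducing to Smith normal form yields diagonal entries (1,1,1,1,1,1,1).

∂_2: C_2 → C_1 sends each 2-simplex [p,q,r] to [q,r] − [p,r] + [p,q]. For instance
  ∂[1,2,5] = [2,5] − [1,5] + [1,2],
  ∂[0,3,6] = [3,6] − [0,6] + [0,3].
This gives a 24×16 integer matrix of rank 15; reducing to Smith normal form yields diagonal entries (1,1,1,1,1,1,1,1,1,1,1,1,1,1,1).

From H_k ≅ ker(∂_k) / im(∂_{k+1}) we obtain:

  H_0: rank C_0 − rank ∂_1 = 8 − 7 = 1, and the invariant factors of ∂_1 are all 1, so H_0 ≅ Z.
  H_1: rank ker ∂_1 − rank ∂_2 = (24 − 7) − 15 = 2, and the invariant factors of ∂_2 are all 1, so H_1 ≅ Z^2.
  H_2: rank ker ∂_2 − rank ∂_3 = (16 − 15) − 0 = 1, and there is no ∂_3, so H_2 ≅ Z.

As a check, the Euler characteristic is 8 − 24 + 16 = 0, which agrees with 1 − 2 + 1 = 0.

H_0 = Z,  H_1 = Z^2,  H_2 = Z.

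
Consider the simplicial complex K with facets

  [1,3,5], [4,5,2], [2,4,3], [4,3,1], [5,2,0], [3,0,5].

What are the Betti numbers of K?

b_0 = 1, b_1 = 1, b_2 = 0.

Take the total order 0 < 1 < 2 < 3 < 4 < 5 on the vertex set. Then K (dimension 2) consists of the simplices:

  0-simplices (6): [0], [1], [2], [3], [4], [5]
  1-simplices (12): [0,2], [0,3], [0,5], [1,3], [1,4], [1,5], [2,3], [2,4], [2,5], [3,4], [3,5], [4,5]
  2-simplices (6): [0,2,5], [0,3,5], [1,3,4], [1,3,5], [2,3,4], [2,4,5]

so the chain groups are C_0 ≅ Z^6, C_1 ≅ Z^12, C_2 ≅ Z^6.

The boundary map ∂_1: C_1 → C_0 is given by ∂[p,q] = [q] − [p]. For instance
  ∂[4,5] = [5] − [4].
The 6×12 boundary matrix has rank 5 and Smith normal form diag(1,1,1,1,1).

Boundary ∂_2: C_2 → C_1 maps a triangle to the signed sum of its edges. For instance
  ∂[1,3,5] = [3,5] − [1,5] + [1,3],
  ∂[2,4,5] = [4,5] − [2,5] + [2,4].
This gives a 12×6 integer matrix of rank 6; reducing to Smith normal form yields diagonal entries (1,1,1,1,1,1).

Reading off H_k = ker ∂_k / im ∂_{k+1}:

  H_0: rank C_0 − rank ∂_1 = 6 − 5 = 1, and the invariant factors of ∂_1 are all 1, so H_0 = Z.
  H_1: rank ker ∂_1 − rank ∂_2 = (12 − 5) − 6 = 1, and the invariant factors of ∂_2 are all 1, so H_1 = Z.
  H_2: rank ker ∂_2 − rank ∂_3 = (6 − 6) − 0 = 0, and there is no ∂_3, so H_2 = 0.

As a check, the Euler characteristic is 6 − 12 + 6 = 0, which agrees with 1 − 1 + 0 = 0.

Hence the Betti numbers are b_0 = 1, b_1 = 1, b_2 = 0.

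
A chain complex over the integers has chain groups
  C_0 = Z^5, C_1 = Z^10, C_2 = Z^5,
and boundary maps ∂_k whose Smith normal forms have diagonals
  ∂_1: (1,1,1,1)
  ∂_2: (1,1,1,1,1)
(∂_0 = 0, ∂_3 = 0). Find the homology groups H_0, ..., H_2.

H_0: b_0 = 5 − 0 − 4 = 1; torsion from ∂_1 factors > 1: none. So H_0 = Z.
H_1: b_1 = 10 − 4 − 5 = 1; torsion from ∂_2 factors > 1: none. So H_1 = Z.
H_2: b_2 = 5 − 5 − 0 = 0; torsion from ∂_3 factors > 1: none. So H_2 = 0.

H_0 = Z,  H_1 = Z,  H_2 = 0.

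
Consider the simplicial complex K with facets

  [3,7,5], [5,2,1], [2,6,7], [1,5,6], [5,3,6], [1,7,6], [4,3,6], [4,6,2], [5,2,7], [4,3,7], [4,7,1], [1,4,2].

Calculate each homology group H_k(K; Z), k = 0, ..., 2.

H_0 ≅ Z,  H_1 ≅ Z/2Z,  H_2 = 0.

Order the vertices as 1 < 2 < 3 < 4 < 5 < 6 < 7. Listing each simplex with vertices in this order, K has dimension 2 with simplices:

  0-simplices (7): [1], [2], [3], [4], [5], [6], [7]
  1-simplices (18): [1,2], [1,4], [1,5], [1,6], [1,7], [2,4], [2,5], [2,6], [2,7], [3,4], [3,5], [3,6], [3,7], [4,6], [4,7], [5,6], [5,7], [6,7]
  2-simplices (12): [1,2,4], [1,2,5], [1,4,7], [1,5,6], [1,6,7], [2,4,6], [2,5,7], [2,6,7], [3,4,6], [3,4,7], [3,5,6], [3,5,7]

giving chain groups C_0 ≅ Z^7, C_1 ≅ Z^18, C_2 ≅ Z^12.

Boundary ∂_1: C_1 → C_0 maps an edge to its endpoints' difference, ∂[p,q] = q − p.
The 7×18 boundary matrix has rank 6 and Smith normal form diag(1,1,1,1,1,1).

The boundary map ∂_2: C_2 → C_1 sends each 2-simplex [p,q,r] to [q,r] − [p,r] + [p,q]. For instance
  ∂[2,6,7] = [6,7] − [2,7] + [2,6],
  ∂[3,5,6] = [5,6] − [3,6] + [3,5].
The 18×12 boundary matrix has rank 12 and Smith normal form diag(1,1,1,1,1,1,1,1,1,1,1,2).

Now H_k = ker ∂_k / im ∂_{k+1}, so:

  H_0: rank C_0 − rank ∂_1 = 7 − 6 = 1, and the invariant factors of ∂_1 are all 1, so H_0 ≅ Z.
  H_1: rank ker ∂_1 − rank ∂_2 = (18 − 6) − 12 = 0, and ∂_2 has invariant factor 2 > 1, so H_1 ≅ Z/2Z.
  H_2: rank ker ∂_2 − rank ∂_3 = (12 − 12) − 0 = 0, and there is no ∂_3, so H_2 ≅ 0.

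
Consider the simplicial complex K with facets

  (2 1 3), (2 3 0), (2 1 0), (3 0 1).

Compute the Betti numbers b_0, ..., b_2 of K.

Order the vertices as 0 < 1 < 2 < 3. Listing each simplex with vertices in this order, K has dimension 2 with simplices:

  0-simplices (4): [0], [1], [2], [3]
  1-simplices (6): [0,1], [0,2], [0,3], [1,2], [1,3], [2,3]
  2-simplices (4): [0,1,2], [0,1,3], [0,2,3], [1,2,3]

Hence C_0 ≅ Z^4, C_1 ≅ Z^6, C_2 ≅ Z^4.

∂_1: C_1 → C_0 is given by ∂[p,q] = [q] − [p].
As a 4×6 matrix over Z this has rank 3, with invariant factors (1,1,1).

∂_2: C_2 → C_1 maps a triangle to the signed sum of its edges. For instance
  ∂[1,2,3] = [2,3] − [1,3] + [1,2],
  ∂[0,2,3] = [2,3] − [0,3] + [0,2].
The resulting 6×4 matrix has rank 3, and its Smith normal form has invariant factors (1,1,1).

Computing H_k = (kernel of ∂_k) / (image of ∂_{k+1}):

  H_0: rank C_0 − rank ∂_1 = 4 − 3 = 1, and the invariant factors of ∂_1 are all 1, so H_0 = Z.
  H_1: rank ker ∂_1 − rank ∂_2 = (6 − 3) − 3 = 0, and the invariant factors of ∂_2 are all 1, so H_1 = 0.
  H_2: rank ker ∂_2 − rank ∂_3 = (4 − 3) − 0 = 1, and there is no ∂_3, so H_2 = Z.

As a check, the Euler characteristic is 4 − 6 + 4 = 2, which agrees with 1 − 0 + 1 = 2.

Hence the Betti numbers are b_0 = 1, b_1 = 0, b_2 = 1.

b_0 = 1, b_1 = 0, b_2 = 1.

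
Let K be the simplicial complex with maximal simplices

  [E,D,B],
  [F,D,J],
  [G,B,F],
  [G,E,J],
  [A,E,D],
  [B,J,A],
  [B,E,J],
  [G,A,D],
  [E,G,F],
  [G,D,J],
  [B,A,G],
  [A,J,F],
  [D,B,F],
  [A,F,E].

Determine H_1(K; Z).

H_1 = Z^2.

K has 7 vertices, 21 edges, 14 triangles.
rank ∂_1 = 6, rank ∂_2 = 13 ⇒ b_1 = 21 − 6 − 13 = 2; all invariant factors of ∂_2 are 1 so no torsion. So H_1 ≅ Z^2.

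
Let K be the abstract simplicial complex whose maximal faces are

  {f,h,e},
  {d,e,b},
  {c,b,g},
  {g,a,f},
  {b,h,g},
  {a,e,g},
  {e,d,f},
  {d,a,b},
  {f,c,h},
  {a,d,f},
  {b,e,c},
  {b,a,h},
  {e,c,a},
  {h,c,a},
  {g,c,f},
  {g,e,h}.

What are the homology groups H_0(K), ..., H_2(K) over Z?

H_0 ≅ Z,  H_1 ≅ Z^2,  H_2 ≅ Z.

Fix the vertex order a < b < c < d < e < f < g < h and write every simplex with vertices in increasing order. Then dim K = 2 and the simplices of K are:

  0-simplices (8): a, b, c, d, e, f, g, h
  1-simplices (24): ab, ac, ad, ae, af, ag, ah, bc, bd, be, bg, bh, ce, cf, cg, ch, de, df, ef, eg, eh, fg, fh, gh
  2-simplices (16): abd, abh, ace, ach, adf, aeg, afg, bce, bcg, bde, bgh, cfg, cfh, def, efh, egh

so the chain groups are C_0 ≅ Z^8, C_1 ≅ Z^24, C_2 ≅ Z^16.

Boundary ∂_1: C_1 → C_0 is given by ∂[p,q] = [q] − [p]. For instance
  ∂ag = g − a.
This gives a 8×24 integer matrix of rank 7; reducing to Smith normal form yields diagonal entries (1,1,1,1,1,1,1).

Boundary ∂_2: C_2 → C_1 sends each 2-simplex [p,q,r] to [q,r] − [p,r] + [p,q]. For instance
  ∂def = ef − df + de,
  ∂adf = df − af + ad.
This gives a 24×16 integer matrix of rank 15; reducing to Smith normal form yields diagonal entries (1,1,1,1,1,1,1,1,1,1,1,1,1,1,1).

Computing H_k = (kernel of ∂_k) / (image of ∂_{k+1}):

  H_0: rank C_0 − rank ∂_1 = 8 − 7 = 1, and the invariant factors of ∂_1 are all 1, so H_0 = Z.
  H_1: rank ker ∂_1 − rank ∂_2 = (24 − 7) − 15 = 2, and the invariant factors of ∂_2 are all 1, so H_1 = Z^2.
  H_2: rank ker ∂_2 − rank ∂_3 = (16 − 15) − 0 = 1, and there is no ∂_3, so H_2 = Z.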